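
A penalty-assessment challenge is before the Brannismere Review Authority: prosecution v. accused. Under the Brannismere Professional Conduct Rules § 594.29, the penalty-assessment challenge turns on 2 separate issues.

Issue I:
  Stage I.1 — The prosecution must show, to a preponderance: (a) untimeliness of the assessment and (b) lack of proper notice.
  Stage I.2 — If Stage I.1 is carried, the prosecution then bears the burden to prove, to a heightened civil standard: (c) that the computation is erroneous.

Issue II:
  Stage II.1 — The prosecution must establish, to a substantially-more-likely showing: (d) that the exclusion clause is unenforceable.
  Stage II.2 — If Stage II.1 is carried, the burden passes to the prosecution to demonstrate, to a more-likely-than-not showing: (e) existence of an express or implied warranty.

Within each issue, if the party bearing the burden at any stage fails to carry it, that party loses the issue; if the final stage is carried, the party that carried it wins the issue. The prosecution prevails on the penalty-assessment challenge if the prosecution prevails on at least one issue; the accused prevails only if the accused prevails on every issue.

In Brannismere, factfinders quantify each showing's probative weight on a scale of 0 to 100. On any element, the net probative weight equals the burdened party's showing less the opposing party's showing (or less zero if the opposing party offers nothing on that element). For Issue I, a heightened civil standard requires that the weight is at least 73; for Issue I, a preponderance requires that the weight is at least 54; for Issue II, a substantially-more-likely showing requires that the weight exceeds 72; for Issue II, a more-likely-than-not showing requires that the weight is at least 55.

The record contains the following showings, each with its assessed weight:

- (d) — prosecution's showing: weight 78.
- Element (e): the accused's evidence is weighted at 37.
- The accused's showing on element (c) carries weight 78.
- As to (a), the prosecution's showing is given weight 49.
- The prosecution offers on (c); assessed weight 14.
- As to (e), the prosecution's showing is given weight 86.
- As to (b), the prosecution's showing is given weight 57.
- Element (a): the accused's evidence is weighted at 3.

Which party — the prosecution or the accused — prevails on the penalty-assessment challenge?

accused

— Issue I —
Stage I.1 (prosecution, a preponderance, weight is at least 54): (a) net 49−3=46 < 54 — fails; (b) 57 ≥ 54 — meets.
  Stage I.1 not carried; the prosecution fails its burden.
The analysis ends at Stage I.1; the accused prevails on this issue.
— Issue II —
Stage II.1 (prosecution, a substantially-more-likely showing, weight exceeds 72): (d) 78 > 72 — meets.
  Stage II.1 is satisfied; the prosecution continues to bear the burden.
Stage II.2 (prosecution, a more-likely-than-not showing, weight is at least 55): (e) net 86−37=49 < 55 — fails.
  The prosecution does not carry Stage II.2.
The accused prevails on this issue.
Per-issue: Issue I → accused; Issue II → accused. The prosecution must prevail on at least one issue; overall, the accused prevails.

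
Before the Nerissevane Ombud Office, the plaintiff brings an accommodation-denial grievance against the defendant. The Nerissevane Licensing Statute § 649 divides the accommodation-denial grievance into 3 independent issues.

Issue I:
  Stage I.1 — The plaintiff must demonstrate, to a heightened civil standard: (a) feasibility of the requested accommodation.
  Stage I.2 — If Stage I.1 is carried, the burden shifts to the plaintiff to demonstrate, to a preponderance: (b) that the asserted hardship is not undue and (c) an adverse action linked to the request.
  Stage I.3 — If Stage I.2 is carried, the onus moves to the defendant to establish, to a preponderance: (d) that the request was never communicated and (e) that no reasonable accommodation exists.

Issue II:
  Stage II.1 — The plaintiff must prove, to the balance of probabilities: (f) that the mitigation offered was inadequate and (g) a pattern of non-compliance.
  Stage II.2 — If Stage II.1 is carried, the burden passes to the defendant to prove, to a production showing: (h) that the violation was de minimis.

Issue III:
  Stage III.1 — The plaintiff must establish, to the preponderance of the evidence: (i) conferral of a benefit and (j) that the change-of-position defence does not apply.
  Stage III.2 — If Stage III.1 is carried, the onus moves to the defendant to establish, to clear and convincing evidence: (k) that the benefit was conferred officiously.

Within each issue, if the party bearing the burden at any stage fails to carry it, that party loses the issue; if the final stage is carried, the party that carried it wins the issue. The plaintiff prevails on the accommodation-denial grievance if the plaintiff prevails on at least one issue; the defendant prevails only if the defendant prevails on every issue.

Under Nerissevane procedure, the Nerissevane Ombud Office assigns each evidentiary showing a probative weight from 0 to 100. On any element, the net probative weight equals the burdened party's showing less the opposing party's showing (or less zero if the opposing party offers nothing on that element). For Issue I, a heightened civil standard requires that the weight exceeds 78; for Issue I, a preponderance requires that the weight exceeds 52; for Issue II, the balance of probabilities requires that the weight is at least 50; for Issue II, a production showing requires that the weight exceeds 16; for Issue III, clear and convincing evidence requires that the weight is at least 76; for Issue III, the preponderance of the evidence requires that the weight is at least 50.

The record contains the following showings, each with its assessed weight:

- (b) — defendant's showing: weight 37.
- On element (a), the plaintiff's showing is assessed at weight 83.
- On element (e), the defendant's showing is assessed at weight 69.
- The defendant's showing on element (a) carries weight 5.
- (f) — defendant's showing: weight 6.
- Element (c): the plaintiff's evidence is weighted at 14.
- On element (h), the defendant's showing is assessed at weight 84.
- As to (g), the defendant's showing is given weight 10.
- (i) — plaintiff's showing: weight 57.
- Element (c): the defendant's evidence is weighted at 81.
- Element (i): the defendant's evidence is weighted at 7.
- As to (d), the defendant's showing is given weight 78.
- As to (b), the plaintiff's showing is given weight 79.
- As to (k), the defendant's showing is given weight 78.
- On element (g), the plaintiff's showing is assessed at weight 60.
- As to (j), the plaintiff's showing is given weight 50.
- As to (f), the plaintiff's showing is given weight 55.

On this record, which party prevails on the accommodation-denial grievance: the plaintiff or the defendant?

— Issue I —
At Stage I.1 the plaintiff must meet a heightened civil standard (weight exceeds 78): on (a) the weight is 83 less the opposing 5 gives net 78, which does not exceed 78, so (a) does not meet the standard.
  Not every element is met, so the plaintiff fails to carry Stage I.1.
The defendant prevails on this issue.
— Issue II —
Stage II.1 — burden on plaintiff; standard: the balance of probabilities (weight is at least 50).
    (f): 55 − 6 = 49 < 50 [not met]
    (g): 60 − 10 = 50 ≥ 50 [met]
  Not every element is met, so the plaintiff fails to carry Stage II.1.
So the defendant prevails on this issue.
— Issue III —
Stage III.1 — burden on plaintiff; standard: the preponderance of the evidence (weight is at least 50).
    (i): 57 − 7 = 50 ≥ 50 [met]
    (j): 50 ≥ 50 [met]
  Stage III.1 is satisfied; the onus moves to the defendant.
Stage III.2 — burden on defendant; standard: clear and convincing evidence (weight is at least 76).
    (k): 78 ≥ 76 [met]
  All elements met at the final stage.
Every stage carried; the defendant prevails on this issue.
Per-issue: Issue I → defendant; Issue II → defendant; Issue III → defendant. The plaintiff must prevail on at least one issue; overall, the defendant prevails.

defendant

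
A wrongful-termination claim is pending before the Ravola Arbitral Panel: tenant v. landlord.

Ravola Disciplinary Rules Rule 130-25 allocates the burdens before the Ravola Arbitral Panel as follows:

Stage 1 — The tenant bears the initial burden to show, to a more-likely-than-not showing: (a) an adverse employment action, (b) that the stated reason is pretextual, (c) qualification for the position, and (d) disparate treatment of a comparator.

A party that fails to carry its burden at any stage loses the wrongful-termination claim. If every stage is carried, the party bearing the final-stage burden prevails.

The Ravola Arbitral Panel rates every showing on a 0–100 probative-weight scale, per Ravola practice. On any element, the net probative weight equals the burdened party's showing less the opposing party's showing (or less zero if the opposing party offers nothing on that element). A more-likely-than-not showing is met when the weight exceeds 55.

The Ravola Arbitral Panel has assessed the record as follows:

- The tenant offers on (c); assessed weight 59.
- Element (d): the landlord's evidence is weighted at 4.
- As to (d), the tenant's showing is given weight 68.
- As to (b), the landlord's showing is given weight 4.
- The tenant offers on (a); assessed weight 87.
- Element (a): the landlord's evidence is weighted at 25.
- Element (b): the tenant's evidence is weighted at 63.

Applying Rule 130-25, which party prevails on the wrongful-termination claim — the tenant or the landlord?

Stage 1 — burden on tenant; standard: a more-likely-than-not showing (weight exceeds 55).
    (a): 87 − 25 = 62 > 55 [met]
    (b): 63 − 4 = 59 > 55 [met]
    (c): 59 > 55 [met]
    (d): 68 − 4 = 64 > 55 [met]
  The tenant carries the last stage.
All stages carried — the tenant prevails.

tenant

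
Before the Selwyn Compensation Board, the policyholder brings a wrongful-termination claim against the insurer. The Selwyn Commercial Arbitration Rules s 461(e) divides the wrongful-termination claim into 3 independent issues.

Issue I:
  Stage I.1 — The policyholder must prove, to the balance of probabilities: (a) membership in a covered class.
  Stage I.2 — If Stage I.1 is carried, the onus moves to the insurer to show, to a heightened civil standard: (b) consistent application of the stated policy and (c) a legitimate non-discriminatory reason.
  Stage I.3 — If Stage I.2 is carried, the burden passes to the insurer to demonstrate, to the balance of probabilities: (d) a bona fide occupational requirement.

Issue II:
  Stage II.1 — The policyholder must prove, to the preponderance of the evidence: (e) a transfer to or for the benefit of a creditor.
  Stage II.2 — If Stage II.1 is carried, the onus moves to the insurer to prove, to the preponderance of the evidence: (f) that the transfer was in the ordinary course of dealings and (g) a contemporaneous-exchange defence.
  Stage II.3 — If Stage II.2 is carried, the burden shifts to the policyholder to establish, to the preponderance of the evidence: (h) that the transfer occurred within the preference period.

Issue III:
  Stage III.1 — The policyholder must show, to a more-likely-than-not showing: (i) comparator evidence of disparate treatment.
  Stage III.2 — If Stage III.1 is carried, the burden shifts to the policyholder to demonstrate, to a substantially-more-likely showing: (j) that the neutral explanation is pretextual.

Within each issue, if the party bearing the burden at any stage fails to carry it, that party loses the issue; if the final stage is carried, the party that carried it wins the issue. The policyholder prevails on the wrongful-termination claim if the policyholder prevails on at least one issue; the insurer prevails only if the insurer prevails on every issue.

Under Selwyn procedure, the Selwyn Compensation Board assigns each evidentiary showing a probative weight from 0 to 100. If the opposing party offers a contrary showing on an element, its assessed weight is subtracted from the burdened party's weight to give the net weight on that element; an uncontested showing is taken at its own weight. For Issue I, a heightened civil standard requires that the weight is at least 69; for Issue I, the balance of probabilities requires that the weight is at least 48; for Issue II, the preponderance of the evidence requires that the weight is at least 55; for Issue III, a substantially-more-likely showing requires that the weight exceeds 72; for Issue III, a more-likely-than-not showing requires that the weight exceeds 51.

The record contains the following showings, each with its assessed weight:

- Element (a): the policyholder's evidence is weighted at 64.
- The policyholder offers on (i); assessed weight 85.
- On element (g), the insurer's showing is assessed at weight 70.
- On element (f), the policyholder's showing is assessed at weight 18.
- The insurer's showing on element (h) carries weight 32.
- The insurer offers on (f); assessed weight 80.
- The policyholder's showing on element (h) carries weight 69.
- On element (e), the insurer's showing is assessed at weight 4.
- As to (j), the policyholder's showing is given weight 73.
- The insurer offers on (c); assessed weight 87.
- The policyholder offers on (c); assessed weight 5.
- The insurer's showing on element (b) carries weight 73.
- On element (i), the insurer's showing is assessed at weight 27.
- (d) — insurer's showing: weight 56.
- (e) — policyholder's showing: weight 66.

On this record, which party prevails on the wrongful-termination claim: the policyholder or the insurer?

policyholder

— Issue I —
At Stage I.1 the policyholder must meet the balance of probabilities (weight is at least 48): on (a) the weight is 64, ≥ 48, so (a) meets the standard.
  The policyholder carries Stage I.1; the insurer now bears the burden.
At Stage I.2 the insurer must meet a heightened civil standard (weight is at least 69): on (b) the weight is 73, ≥ 69, so (b) meets the standard; on (c) the weight is 87 less the opposing 5 gives net 82, which does reach 69, so (c) meets the standard.
  Stage I.2 is satisfied; the insurer continues to bear the burden.
At Stage I.3 the insurer must meet the balance of probabilities (weight is at least 48): on (d) the weight is 56, ≥ 48, so (d) meets the standard.
  The insurer carries the last stage.
Every stage carried; the insurer prevails on this issue.
— Issue II —
Stage II.1 (policyholder, the preponderance of the evidence, weight is at least 55): (e) net 66−4=62 ≥ 55 — meets.
  Stage II.1 is satisfied; the onus moves to the insurer.
Stage II.2 (insurer, the preponderance of the evidence, weight is at least 55): (f) net 80−18=62 ≥ 55 — meets; (g) 70 ≥ 55 — meets.
  The insurer carries Stage II.2; the policyholder now bears the burden.
Stage II.3 (policyholder, the preponderance of the evidence, weight is at least 55): (h) net 69−32=37 < 55 — fails.
  Stage II.3 not carried; the policyholder fails its burden.
The analysis ends at Stage II.3; the insurer prevails on this issue.
— Issue III —
Stage III.1 — burden on policyholder; standard: a more-likely-than-not showing (weight exceeds 51).
    (i): 85 − 27 = 58 > 51 [met]
  Stage III.1 is satisfied; the policyholder continues to bear the burden.
Stage III.2 — burden on policyholder; standard: a substantially-more-likely showing (weight exceeds 72).
    (j): 73 > 72 [met]
  The policyholder carries the last stage.
Every stage carried; the policyholder prevails on this issue.
Per-issue: Issue I → insurer; Issue II → insurer; Issue III → policyholder. The policyholder must prevail on at least one issue; overall, the policyholder prevails.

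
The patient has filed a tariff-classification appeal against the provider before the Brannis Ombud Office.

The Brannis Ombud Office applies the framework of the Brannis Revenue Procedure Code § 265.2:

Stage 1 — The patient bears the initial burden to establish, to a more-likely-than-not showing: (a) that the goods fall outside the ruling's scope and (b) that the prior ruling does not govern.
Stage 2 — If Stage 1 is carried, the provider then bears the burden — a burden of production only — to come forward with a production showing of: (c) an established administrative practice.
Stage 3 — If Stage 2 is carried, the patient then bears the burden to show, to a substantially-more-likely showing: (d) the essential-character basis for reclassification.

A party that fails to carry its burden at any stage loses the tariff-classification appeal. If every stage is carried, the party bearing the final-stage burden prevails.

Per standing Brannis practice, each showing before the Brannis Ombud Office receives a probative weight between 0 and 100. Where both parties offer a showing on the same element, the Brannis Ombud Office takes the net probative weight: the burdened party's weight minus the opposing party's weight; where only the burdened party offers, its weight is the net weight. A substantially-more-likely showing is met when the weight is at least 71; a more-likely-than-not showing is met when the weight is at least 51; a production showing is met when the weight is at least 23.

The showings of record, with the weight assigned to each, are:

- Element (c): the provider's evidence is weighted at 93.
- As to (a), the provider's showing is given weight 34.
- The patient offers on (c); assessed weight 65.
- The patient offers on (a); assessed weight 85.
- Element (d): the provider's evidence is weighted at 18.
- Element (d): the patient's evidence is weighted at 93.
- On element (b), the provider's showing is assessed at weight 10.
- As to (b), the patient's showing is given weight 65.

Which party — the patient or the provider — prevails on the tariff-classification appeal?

At Stage 1 the patient must meet a more-likely-than-not showing (weight is at least 51): on (a) the weight is 85 less the opposing 34 gives net 51, which does reach 51, so (a) meets the standard; on (b) the weight is 65 less the opposing 10 gives net 55, ≥ 51, so (b) meets the standard.
  Stage 1 is satisfied; the onus moves to the provider.
At Stage 2 the provider must meet a production showing (weight is at least 23): on (c) the weight is 93 less the opposing 65 gives net 28, which does reach 23, so (c) meets the standard.
  Stage 2 carried; the burden shifts to the patient.
At Stage 3 the patient must meet a substantially-more-likely showing (weight is at least 71): on (d) the weight is 93 less the opposing 18 gives net 75, ≥ 71, so (d) meets the standard.
  Stage 3 carried; the final stage is satisfied.
With every stage satisfied, the patient prevails.

patient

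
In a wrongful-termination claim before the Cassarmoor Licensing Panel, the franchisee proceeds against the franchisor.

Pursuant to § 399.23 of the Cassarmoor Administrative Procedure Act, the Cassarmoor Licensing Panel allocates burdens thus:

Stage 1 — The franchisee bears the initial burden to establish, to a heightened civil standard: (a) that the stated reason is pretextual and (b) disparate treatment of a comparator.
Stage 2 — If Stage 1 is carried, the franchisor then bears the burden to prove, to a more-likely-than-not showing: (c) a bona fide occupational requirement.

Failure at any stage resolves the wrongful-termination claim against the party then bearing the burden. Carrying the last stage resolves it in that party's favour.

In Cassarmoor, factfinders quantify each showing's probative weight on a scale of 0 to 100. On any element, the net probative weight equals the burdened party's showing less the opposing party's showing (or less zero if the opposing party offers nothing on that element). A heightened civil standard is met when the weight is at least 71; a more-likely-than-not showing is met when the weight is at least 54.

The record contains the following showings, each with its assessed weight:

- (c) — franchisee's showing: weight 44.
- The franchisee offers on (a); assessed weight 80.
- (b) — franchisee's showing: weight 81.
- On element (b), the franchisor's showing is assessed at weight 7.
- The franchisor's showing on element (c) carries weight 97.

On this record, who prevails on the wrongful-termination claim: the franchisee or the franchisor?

Stage 1 (franchisee, a heightened civil standard, weight is at least 71): (a) 80 ≥ 71 — meets; (b) net 81−7=74 ≥ 71 — meets.
  Stage 1 carried; the burden shifts to the franchisor.
Stage 2 (franchisor, a more-likely-than-not showing, weight is at least 54): (c) net 97−44=53 < 54 — fails.
  Not every element is met, so the franchisor fails to carry Stage 2.
So the franchisee prevails.

franchisee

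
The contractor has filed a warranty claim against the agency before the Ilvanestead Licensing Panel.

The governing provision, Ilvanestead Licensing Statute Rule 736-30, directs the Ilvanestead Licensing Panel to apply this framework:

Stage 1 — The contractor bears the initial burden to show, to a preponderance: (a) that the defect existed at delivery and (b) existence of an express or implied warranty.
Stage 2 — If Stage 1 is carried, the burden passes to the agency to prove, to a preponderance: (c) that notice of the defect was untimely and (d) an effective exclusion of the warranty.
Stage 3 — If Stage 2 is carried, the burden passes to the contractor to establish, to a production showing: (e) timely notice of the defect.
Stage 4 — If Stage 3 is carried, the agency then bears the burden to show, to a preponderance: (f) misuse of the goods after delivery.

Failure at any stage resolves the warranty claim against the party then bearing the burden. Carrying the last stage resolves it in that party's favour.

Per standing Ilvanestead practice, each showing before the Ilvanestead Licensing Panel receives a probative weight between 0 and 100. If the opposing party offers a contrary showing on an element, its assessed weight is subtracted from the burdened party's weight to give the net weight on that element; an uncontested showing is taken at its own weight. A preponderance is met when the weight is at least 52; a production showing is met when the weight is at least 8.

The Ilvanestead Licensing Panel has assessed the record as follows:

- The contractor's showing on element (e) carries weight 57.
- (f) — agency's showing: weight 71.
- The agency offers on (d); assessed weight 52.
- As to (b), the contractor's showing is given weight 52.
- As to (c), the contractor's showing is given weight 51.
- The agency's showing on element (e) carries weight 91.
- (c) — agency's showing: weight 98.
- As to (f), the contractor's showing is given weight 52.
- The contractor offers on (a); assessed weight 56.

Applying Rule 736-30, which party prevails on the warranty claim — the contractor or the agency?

contractor

Stage 1 — burden on contractor; standard: a preponderance (weight is at least 52).
    (a): 56 ≥ 52 [met]
    (b): 52 ≥ 52 [met]
  Stage 1 is satisfied; the onus moves to the agency.
Stage 2 — burden on agency; standard: a preponderance (weight is at least 52).
    (c): 98 − 51 = 47 < 52 [not met]
    (d): 52 ≥ 52 [met]
  Not every element is met, so the agency fails to carry Stage 2.
The contractor prevails.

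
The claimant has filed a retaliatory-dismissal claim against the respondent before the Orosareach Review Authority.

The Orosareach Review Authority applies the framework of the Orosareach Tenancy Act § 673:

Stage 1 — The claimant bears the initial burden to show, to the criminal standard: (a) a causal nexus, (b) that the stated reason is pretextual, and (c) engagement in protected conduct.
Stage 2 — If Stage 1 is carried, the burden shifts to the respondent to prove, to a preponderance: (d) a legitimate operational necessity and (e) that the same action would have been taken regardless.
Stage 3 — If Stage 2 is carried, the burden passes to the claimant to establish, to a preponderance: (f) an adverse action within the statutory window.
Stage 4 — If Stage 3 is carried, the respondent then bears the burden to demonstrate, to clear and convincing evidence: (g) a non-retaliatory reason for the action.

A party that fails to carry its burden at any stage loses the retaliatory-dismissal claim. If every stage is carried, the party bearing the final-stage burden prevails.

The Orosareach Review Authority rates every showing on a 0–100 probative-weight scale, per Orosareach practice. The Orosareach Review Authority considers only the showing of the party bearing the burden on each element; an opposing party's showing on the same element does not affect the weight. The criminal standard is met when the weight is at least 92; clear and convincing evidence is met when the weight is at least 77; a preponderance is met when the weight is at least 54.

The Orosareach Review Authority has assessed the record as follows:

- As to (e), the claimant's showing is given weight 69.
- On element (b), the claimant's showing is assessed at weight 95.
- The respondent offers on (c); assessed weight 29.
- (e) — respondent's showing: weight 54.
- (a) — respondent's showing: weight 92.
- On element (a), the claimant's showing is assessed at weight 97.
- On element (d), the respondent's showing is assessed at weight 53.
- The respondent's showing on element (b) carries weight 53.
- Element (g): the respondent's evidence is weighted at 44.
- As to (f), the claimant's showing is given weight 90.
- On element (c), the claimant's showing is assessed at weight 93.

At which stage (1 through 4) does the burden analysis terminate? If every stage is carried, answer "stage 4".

stage 2

Stage 1 — burden on claimant; standard: the criminal standard (weight is at least 92).
    (a): 97 (respondent's 92 disregarded) ≥ 92 [met]
    (b): 95 (respondent's 53 disregarded) ≥ 92 [met]
    (c): 93 (respondent's 29 disregarded) ≥ 92 [met]
  The claimant carries Stage 1; the respondent now bears the burden.
Stage 2 — burden on respondent; standard: a preponderance (weight is at least 54).
    (d): 53 < 54 [not met]
    (e): 54 (claimant's 69 disregarded) ≥ 54 [met]
  Stage 2 not carried; the respondent fails its burden.
The claimant prevails.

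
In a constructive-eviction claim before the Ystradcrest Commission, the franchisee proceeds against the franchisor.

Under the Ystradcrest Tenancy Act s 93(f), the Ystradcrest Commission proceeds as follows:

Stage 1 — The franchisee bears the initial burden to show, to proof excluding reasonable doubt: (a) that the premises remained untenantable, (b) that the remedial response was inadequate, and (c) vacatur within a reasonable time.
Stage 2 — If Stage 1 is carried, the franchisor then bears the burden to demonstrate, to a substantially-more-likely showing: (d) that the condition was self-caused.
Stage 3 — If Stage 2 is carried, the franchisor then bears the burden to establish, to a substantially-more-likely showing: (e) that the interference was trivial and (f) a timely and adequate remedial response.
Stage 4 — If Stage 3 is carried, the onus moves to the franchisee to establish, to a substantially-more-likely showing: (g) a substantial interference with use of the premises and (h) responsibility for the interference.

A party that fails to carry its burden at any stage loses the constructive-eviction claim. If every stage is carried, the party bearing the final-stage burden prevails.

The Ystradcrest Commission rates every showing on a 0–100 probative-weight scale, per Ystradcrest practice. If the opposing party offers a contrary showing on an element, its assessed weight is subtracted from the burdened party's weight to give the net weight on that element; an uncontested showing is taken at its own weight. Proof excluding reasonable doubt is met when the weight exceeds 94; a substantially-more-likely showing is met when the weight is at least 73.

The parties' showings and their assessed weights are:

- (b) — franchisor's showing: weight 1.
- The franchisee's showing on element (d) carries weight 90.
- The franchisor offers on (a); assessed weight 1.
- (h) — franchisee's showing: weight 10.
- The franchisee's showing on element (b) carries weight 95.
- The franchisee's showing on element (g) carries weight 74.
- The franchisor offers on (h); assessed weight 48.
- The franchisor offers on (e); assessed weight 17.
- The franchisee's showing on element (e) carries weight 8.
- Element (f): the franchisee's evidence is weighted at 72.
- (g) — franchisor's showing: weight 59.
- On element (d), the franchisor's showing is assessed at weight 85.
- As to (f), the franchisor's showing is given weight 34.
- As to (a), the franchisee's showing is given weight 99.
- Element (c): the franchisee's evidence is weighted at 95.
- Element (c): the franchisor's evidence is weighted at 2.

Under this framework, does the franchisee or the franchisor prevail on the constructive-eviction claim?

Stage 1 (franchisee, proof excluding reasonable doubt, weight exceeds 94): (a) net 99−1=98 > 94 — meets; (b) net 95−1=94 ≤ 94 — fails; (c) net 95−2=93 ≤ 94 — fails.
  Not every element is met, so the franchisee fails to carry Stage 1.
The analysis ends at Stage 1; the franchisor prevails.

franchisor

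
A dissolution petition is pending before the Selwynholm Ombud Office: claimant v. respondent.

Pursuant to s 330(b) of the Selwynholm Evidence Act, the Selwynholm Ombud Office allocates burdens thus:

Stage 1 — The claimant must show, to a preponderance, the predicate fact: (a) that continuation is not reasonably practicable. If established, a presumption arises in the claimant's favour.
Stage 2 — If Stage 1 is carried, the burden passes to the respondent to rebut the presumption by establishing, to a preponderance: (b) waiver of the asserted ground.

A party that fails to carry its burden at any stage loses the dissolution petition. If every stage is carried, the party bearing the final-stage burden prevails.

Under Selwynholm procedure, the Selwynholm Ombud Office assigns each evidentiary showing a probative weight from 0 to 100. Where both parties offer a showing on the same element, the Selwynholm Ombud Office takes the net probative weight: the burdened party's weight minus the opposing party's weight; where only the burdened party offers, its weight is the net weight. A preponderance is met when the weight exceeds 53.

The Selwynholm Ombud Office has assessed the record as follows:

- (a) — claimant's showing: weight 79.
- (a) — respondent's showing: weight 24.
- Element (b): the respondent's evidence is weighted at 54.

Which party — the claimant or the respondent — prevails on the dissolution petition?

respondent

At Stage 1 the claimant must meet a preponderance (weight exceeds 53): on (a) the weight is 79 less the opposing 24 gives net 55, > 53, so (a) meets the standard.
  All elements met. The burden passes to the respondent.
At Stage 2 the respondent must meet a preponderance (weight exceeds 53): on (b) the weight is 54, > 53, so (b) meets the standard.
  Stage 2 carried; the final stage is satisfied.
Every stage carried; the respondent prevails.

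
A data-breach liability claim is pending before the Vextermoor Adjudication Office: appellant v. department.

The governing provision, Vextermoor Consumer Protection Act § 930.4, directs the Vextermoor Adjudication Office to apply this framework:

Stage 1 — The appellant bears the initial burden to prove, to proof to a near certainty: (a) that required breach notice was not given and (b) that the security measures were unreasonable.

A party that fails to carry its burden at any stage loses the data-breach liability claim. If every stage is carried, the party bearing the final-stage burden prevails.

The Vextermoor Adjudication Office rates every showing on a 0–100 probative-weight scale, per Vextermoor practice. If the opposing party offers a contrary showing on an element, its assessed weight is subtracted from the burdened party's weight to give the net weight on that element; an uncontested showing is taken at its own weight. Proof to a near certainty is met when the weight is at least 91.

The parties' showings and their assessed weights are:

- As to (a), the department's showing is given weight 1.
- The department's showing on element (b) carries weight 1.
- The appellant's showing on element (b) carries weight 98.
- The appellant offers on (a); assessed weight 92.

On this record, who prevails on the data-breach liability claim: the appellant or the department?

appellant

At Stage 1 the appellant must meet proof to a near certainty (weight is at least 91): on (a) the weight is 92 less the opposing 1 gives net 91, ≥ 91, so (a) meets the standard; on (b) the weight is 98 less the opposing 1 gives net 97, which does reach 91, so (b) meets the standard.
  Stage 1 carried; the final stage is satisfied.
Every stage carried; the appellant prevails.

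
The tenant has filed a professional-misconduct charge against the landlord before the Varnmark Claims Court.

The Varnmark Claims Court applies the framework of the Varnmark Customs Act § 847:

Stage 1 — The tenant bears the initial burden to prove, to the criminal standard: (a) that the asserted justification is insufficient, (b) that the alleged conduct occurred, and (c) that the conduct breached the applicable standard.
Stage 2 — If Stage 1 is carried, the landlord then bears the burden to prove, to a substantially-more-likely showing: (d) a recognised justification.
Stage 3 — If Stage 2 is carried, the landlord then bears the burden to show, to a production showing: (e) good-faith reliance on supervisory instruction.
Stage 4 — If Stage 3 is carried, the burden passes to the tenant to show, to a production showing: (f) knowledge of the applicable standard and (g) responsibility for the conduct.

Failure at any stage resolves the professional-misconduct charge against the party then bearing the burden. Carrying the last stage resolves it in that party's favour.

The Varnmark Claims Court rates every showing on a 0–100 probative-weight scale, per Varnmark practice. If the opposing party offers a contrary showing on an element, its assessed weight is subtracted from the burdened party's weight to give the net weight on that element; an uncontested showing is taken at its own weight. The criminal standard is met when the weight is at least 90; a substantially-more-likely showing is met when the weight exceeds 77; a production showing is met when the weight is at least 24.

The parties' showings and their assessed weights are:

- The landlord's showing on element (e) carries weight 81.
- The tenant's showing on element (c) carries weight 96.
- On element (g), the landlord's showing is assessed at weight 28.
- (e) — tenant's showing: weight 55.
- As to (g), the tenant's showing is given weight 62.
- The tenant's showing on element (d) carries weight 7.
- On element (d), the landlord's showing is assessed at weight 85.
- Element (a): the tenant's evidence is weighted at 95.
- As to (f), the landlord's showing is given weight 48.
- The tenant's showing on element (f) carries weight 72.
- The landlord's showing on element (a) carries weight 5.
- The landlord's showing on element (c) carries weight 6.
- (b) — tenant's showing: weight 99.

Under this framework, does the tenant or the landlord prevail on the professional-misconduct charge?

tenant

At Stage 1 the tenant must meet the criminal standard (weight is at least 90): on (a) the weight is 95 less the opposing 5 gives net 90, ≥ 90, so (a) meets the standard; on (b) the weight is 99, which does reach 90, so (b) meets the standard; on (c) the weight is 96 less the opposing 6 gives net 90, which does reach 90, so (c) meets the standard.
  The tenant carries Stage 1; the landlord now bears the burden.
At Stage 2 the landlord must meet a substantially-more-likely showing (weight exceeds 77): on (d) the weight is 85 less the opposing 7 gives net 78, which does exceed 77, so (d) meets the standard.
  Stage 2 carried; the burden remains with the landlord.
At Stage 3 the landlord must meet a production showing (weight is at least 24): on (e) the weight is 81 less the opposing 55 gives net 26, ≥ 24, so (e) meets the standard.
  All elements met. The burden passes to the tenant.
At Stage 4 the tenant must meet a production showing (weight is at least 24): on (f) the weight is 72 less the opposing 48 gives net 24, ≥ 24, so (f) meets the standard; on (g) the weight is 62 less the opposing 28 gives net 34, which does reach 24, so (g) meets the standard.
  All elements met at the final stage.
With every stage satisfied, the tenant prevails.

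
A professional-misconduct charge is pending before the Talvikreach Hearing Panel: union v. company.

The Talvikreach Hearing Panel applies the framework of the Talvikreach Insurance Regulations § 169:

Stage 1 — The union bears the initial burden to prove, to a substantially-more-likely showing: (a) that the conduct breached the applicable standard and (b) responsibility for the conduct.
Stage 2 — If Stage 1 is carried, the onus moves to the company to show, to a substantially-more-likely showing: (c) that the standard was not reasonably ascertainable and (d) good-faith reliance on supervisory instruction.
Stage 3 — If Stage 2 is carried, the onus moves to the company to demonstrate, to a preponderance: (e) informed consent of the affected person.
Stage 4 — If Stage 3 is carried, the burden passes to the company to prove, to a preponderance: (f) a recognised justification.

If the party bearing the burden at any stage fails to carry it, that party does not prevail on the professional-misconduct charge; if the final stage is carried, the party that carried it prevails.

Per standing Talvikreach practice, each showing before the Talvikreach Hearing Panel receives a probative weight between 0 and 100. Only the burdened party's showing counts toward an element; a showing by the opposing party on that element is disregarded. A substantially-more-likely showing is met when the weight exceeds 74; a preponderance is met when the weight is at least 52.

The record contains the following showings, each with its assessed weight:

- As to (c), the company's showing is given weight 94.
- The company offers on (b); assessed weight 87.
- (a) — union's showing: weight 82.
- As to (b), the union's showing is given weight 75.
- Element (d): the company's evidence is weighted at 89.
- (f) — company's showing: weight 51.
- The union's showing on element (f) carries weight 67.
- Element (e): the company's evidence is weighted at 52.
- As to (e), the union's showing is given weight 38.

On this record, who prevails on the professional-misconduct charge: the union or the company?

Stage 1 (union, a substantially-more-likely showing, weight exceeds 74): (a) 82 > 74 — meets; (b) 75 (company's 87 disregarded) > 74 — meets.
  Stage 1 carried; the burden shifts to the company.
Stage 2 (company, a substantially-more-likely showing, weight exceeds 74): (c) 94 > 74 — meets; (d) 89 > 74 — meets.
  Stage 2 is satisfied; the company continues to bear the burden.
Stage 3 (company, a preponderance, weight is at least 52): (e) 52 (union's 38 disregarded) ≥ 52 — meets.
  Stage 3 is satisfied; the company continues to bear the burden.
Stage 4 (company, a preponderance, weight is at least 52): (f) 51 (union's 67 disregarded) < 52 — fails.
  Not every element is met, so the company fails to carry Stage 4.
The union prevails.

union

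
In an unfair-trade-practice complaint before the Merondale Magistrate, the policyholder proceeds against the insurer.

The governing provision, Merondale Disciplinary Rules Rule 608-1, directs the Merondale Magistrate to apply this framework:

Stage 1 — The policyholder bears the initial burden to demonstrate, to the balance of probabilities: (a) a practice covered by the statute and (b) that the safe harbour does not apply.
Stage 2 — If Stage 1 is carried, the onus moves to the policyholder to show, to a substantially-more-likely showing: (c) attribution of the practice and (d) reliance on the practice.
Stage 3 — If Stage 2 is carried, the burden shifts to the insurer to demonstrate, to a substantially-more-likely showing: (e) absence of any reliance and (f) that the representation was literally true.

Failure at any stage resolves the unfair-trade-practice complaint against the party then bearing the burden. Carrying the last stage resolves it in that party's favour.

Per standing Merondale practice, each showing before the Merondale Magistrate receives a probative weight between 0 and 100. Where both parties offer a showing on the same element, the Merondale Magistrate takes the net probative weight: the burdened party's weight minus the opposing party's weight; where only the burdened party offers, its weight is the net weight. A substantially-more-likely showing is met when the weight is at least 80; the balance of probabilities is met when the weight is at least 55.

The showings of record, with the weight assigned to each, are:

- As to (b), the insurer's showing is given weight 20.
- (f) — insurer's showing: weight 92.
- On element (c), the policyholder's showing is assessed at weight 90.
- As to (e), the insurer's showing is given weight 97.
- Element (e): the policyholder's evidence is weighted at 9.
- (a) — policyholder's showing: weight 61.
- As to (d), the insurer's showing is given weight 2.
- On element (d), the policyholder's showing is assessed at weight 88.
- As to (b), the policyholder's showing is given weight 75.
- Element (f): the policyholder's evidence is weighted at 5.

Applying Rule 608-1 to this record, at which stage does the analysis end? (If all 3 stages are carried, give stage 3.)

stage 3

Stage 1 — burden on policyholder; standard: the balance of probabilities (weight is at least 55).
    (a): 61 ≥ 55 [met]
    (b): 75 − 20 = 55 ≥ 55 [met]
  Stage 1 carried; the burden remains with the policyholder.
Stage 2 — burden on policyholder; standard: a substantially-more-likely showing (weight is at least 80).
    (c): 90 ≥ 80 [met]
    (d): 88 − 2 = 86 ≥ 80 [met]
  Stage 2 is satisfied; the onus moves to the insurer.
Stage 3 — burden on insurer; standard: a substantially-more-likely showing (weight is at least 80).
    (e): 97 − 9 = 88 ≥ 80 [met]
    (f): 92 − 5 = 87 ≥ 80 [met]
  All elements met at the final stage.
Every stage carried; the insurer prevails.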